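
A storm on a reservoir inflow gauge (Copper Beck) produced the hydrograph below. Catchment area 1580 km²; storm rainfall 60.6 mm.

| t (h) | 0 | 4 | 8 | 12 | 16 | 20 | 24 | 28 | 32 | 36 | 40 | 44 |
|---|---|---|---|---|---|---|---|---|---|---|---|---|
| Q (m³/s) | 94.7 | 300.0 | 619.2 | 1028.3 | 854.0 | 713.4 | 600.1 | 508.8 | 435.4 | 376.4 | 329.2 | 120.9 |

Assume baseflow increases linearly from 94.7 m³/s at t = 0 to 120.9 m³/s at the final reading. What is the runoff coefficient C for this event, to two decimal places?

C ≈ 0.70

ΣQ_DR = 4687 m³/s; V = ΣQ_DR·Δt = 6.749 × 10^7 m³.
Runoff depth d = V / A = 42.72 mm.
C = d / P = 42.72 / 60.6 = 0.70.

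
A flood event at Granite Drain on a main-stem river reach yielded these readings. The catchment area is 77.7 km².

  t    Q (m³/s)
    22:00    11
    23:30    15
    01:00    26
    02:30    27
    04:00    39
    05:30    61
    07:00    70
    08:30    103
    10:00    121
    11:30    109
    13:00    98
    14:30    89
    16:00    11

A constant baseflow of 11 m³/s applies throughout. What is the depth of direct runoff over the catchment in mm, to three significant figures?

Direct runoff: 0.0, 4.0, 15.0, 16.0, 28.0, 50.0, 59.0, 92.0, 110.0, 98.0, 87.0, 78.0, 0.0 m³/s; ΣQ_DR = 637.0 m³/s.
V = ΣQ_DR · Δt = 637.0 × 5400 s = 3.440 × 10^6 m³.
Over A = 77.7 km², depth = V / A = 44.3 mm.

d ≈ 44.3 mm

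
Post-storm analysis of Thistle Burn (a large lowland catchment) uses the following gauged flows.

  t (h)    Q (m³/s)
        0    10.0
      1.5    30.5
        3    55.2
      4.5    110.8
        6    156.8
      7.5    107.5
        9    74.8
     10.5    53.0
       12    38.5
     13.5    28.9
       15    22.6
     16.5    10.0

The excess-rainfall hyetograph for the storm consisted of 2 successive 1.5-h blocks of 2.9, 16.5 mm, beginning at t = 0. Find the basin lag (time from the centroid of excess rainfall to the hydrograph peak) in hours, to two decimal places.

Centroid of excess rainfall: t_c = Σ P_i·t̄_i / ΣP_i = 2.0258 h (block centres at 0.75, 2.25 h).
Hydrograph peak occurs at t = 6 h, so basin lag t_L = 6 − 2.0258 = 3.97 h.

t_L ≈ 3.97 h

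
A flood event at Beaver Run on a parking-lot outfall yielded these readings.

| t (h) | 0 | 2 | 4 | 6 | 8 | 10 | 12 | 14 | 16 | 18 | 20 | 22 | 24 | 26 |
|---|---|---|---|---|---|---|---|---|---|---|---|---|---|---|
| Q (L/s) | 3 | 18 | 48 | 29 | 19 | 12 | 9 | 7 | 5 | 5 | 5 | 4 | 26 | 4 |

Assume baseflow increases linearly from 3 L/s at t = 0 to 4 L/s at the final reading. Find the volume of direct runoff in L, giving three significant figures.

V ≈ 1.04 × 10^6 L

Direct-runoff ordinates (Q − Q_b): 0.00, 14.92, 44.85, 25.77, 15.69, 8.62, 5.54, 3.46, 1.38, 1.31, 1.23, 0.15, 22.08, 0.00 L/s.
ΣQ_DR = 145.0 L/s.
With Δt = 2 h = 7200 s, V = ΣQ_DR · Δt = 145.0 × 7200 = 1.04 × 10^6 L.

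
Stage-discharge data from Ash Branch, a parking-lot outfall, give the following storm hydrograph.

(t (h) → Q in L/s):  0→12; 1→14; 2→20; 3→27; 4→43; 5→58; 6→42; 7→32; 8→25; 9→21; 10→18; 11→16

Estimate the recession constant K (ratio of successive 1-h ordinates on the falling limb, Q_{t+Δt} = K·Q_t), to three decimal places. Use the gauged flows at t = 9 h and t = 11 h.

Using the recession-limb readings at t = 9 h and t = 11 h: Q falls from 21 to 16 L/s over 2 intervals.
K = (Q₂/Q₁)^(1/2) = (16/21)^(1/2) = 0.873.

K ≈ 0.873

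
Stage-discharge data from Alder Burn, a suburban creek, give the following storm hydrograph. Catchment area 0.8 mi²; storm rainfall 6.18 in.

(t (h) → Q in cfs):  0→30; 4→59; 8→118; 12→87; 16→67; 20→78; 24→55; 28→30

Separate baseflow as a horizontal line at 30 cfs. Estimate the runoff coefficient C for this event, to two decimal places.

ΣQ_DR = 284.0 cfs; V = ΣQ_DR·Δt = 4.090 × 10^6 ft³.
Runoff depth d = V / A = 2.200 in.
C = d / P = 2.200 / 6.18 = 0.36.

C ≈ 0.36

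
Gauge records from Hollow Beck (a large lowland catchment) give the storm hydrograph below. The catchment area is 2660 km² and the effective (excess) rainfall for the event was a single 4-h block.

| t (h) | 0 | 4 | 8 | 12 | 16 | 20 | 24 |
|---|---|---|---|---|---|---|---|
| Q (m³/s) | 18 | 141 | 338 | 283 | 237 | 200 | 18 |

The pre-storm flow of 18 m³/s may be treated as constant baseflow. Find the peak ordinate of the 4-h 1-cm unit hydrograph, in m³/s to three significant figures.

Direct runoff: 0.0, 123.0, 320.0, 265.0, 219.0, 182.0, 0.0 m³/s; ΣQ_DR = 1109 m³/s, peak = 320.0 m³/s.
Runoff depth d = ΣQ_DR·Δt / A = 1109 × 14400 / (2660 km²) = 6.004 mm.
The 1-cm UH is the DRH scaled by (10 mm)/d, so U_p = 320.0 × 10/6.004 = 533 m³/s.

U_p ≈ 533 m³/s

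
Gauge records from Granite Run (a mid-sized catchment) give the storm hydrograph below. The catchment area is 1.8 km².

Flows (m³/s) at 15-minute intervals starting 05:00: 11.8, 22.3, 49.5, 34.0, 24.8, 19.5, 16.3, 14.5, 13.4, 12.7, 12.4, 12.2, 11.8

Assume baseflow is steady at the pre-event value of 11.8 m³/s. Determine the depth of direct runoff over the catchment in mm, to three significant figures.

Direct runoff: 0.0, 10.5, 37.7, 22.2, 13.0, 7.7, 4.5, 2.7, 1.6, 0.9, 0.6, 0.4, 0.0 m³/s; ΣQ_DR = 101.8 m³/s.
V = ΣQ_DR · Δt = 101.8 × 900 s = 91620 m³.
Over A = 1.8 km², depth = V / A = 50.9 mm.

d ≈ 50.9 mm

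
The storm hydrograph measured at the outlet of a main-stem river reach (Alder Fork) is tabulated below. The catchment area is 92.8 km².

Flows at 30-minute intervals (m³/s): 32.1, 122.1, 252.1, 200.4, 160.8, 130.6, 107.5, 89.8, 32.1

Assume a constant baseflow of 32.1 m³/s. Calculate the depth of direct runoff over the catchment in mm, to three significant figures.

d ≈ 16.3 mm

Direct runoff: 0.0, 90.0, 220.0, 168.3, 128.7, 98.5, 75.4, 57.7, 0.0 m³/s; ΣQ_DR = 838.6 m³/s.
V = ΣQ_DR · Δt = 838.6 × 1800 s = 1.509 × 10^6 m³.
Over A = 92.8 km², depth = V / A = 16.3 mm.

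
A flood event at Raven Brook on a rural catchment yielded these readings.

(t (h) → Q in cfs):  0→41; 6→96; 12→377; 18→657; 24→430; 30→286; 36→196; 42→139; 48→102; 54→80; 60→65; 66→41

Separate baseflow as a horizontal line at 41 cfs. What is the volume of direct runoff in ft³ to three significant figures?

V ≈ 4.36 × 10^7 ft³

Direct-runoff ordinates (Q − Q_b): 0.0, 55.0, 336.0, 616.0, 389.0, 245.0, 155.0, 98.0, 61.0, 39.0, 24.0, 0.0 cfs.
ΣQ_DR = 2018 cfs.
With Δt = 6 h = 21600 s, V = ΣQ_DR · Δt = 2018 × 21600 = 4.36 × 10^7 ft³.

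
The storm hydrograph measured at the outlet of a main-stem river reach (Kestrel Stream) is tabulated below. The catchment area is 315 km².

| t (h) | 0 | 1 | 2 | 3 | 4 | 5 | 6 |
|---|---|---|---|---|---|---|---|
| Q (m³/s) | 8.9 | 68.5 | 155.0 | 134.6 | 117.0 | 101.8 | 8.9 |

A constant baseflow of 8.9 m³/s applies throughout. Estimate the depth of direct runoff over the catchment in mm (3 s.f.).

d ≈ 6.08 mm

Direct runoff: 0.0, 59.6, 146.1, 125.7, 108.1, 92.9, 0.0 m³/s; ΣQ_DR = 532.4 m³/s.
V = ΣQ_DR · Δt = 532.4 × 3600 s = 1.917 × 10^6 m³.
Over A = 315 km², depth = V / A = 6.08 mm.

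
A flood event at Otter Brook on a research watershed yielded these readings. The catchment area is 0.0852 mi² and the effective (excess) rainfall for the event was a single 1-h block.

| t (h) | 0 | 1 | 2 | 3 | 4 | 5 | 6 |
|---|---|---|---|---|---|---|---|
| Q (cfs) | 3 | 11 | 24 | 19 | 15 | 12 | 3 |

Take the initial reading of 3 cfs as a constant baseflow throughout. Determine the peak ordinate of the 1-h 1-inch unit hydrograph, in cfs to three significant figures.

Direct runoff: 0.0, 8.0, 21.0, 16.0, 12.0, 9.0, 0.0 cfs; ΣQ_DR = 66.00 cfs, peak = 21.0 cfs.
Runoff depth d = ΣQ_DR·Δt / A = 66.00 × 3600 / (0.0852 mi²) = 1.200 in.
The 1-inch UH is the DRH scaled by (1 in)/d, so U_p = 21.0 × 1/1.200 = 17.5 cfs.

U_p ≈ 17.5 cfs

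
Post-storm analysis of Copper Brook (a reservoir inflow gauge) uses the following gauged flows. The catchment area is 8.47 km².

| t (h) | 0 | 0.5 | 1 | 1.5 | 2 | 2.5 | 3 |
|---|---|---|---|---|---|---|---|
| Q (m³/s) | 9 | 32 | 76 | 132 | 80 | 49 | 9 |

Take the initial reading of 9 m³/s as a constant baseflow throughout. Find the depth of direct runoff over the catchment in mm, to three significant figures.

d ≈ 68.9 mm

Direct runoff: 0.0, 23.0, 67.0, 123.0, 71.0, 40.0, 0.0 m³/s; ΣQ_DR = 324.0 m³/s.
V = ΣQ_DR · Δt = 324.0 × 1800 s = 5.832 × 10^5 m³.
Over A = 8.47 km², depth = V / A = 68.9 mm.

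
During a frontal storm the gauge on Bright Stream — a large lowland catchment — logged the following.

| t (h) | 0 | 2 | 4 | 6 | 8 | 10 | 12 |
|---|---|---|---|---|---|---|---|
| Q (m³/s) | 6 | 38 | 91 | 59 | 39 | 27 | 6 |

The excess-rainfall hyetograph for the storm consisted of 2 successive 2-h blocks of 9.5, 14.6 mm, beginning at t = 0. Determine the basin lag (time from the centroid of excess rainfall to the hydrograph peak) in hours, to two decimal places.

t_L ≈ 1.79 h

Centroid of excess rainfall: t_c = Σ P_i·t̄_i / ΣP_i = 2.2116 h (block centres at 1, 3 h).
Hydrograph peak occurs at t = 4 h, so basin lag t_L = 4 − 2.2116 = 1.79 h.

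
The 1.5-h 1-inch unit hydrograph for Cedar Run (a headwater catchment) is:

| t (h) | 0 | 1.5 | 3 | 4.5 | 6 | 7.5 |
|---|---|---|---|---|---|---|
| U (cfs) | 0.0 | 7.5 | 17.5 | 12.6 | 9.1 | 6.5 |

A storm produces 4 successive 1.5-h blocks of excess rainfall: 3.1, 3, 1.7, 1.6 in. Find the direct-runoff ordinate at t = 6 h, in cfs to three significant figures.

Q ≈ 108 cfs

By discrete convolution, Q_j = Σ (P_i / 1 in) · U_{j−i}.
At t = 6 h (j=4): Q = (3.1/1)·9.1 + (3/1)·12.6 + (1.7/1)·17.5 + (1.6/1)·7.5 = 108 cfs.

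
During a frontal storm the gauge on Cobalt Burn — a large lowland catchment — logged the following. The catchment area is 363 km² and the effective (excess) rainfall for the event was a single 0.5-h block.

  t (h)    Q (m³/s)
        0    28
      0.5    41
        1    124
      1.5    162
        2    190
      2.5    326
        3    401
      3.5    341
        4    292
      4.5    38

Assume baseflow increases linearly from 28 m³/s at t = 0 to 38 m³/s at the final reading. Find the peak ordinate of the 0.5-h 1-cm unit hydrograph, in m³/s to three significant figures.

U_p ≈ 458 m³/s

Direct runoff: 0.00, 11.89, 93.78, 130.67, 157.56, 292.44, 366.33, 305.22, 255.11, 0.00 m³/s; ΣQ_DR = 1613 m³/s, peak = 366.33 m³/s.
Runoff depth d = ΣQ_DR·Δt / A = 1613 × 1800 / (363 km²) = 7.998 mm.
The 1-cm UH is the DRH scaled by (10 mm)/d, so U_p = 366.33 × 10/7.998 = 458 m³/s.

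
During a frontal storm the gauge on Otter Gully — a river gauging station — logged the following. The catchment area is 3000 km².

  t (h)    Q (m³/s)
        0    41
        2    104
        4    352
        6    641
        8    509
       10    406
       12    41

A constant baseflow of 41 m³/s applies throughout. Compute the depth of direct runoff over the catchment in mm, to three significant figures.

Direct runoff: 0.0, 63.0, 311.0, 600.0, 468.0, 365.0, 0.0 m³/s; ΣQ_DR = 1807 m³/s.
V = ΣQ_DR · Δt = 1807 × 7200 s = 1.301 × 10^7 m³.
Over A = 3000 km², depth = V / A = 4.34 mm.

d ≈ 4.34 mm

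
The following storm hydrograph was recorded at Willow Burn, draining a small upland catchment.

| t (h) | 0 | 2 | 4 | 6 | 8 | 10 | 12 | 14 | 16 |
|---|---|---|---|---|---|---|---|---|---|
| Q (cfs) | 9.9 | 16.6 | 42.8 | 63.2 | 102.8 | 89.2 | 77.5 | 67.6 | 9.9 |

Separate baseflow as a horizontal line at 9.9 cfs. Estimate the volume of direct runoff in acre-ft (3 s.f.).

Direct-runoff ordinates (Q − Q_b): 0.0, 6.7, 32.9, 53.3, 92.9, 79.3, 67.6, 57.7, 0.0 cfs.
ΣQ_DR = 390.4 cfs.
With Δt = 2 h = 7200 s, V = ΣQ_DR · Δt = 390.4 × 7200 = 2.81 × 10^6 ft³ = 64.5 acre-ft.

V ≈ 64.5 acre-ft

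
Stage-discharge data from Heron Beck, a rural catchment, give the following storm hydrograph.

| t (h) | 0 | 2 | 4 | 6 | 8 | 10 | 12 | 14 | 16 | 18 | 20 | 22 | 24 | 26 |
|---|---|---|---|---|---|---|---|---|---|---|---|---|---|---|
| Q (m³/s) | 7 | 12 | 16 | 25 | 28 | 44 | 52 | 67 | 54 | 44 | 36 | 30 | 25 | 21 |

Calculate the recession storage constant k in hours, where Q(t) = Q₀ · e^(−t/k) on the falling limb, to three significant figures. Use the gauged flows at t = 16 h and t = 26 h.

On the falling limb, Q drops from 54 to 21 m³/s between t = 16 h and t = 26 h (Δt = 10 h).
k = −Δt / ln(Q₂/Q₁) = −10 / ln(21/54) = 10.6 h.

k ≈ 10.6 h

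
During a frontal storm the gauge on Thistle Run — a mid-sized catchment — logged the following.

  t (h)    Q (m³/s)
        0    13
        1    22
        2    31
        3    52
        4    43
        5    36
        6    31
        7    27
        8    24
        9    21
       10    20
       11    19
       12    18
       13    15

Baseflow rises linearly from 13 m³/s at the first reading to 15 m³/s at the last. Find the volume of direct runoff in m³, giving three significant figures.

Direct-runoff ordinates (Q − Q_b): 0.00, 8.85, 17.69, 38.54, 29.38, 22.23, 17.08, 12.92, 9.77, 6.62, 5.46, 4.31, 3.15, 0.00 m³/s.
ΣQ_DR = 176.0 m³/s.
With Δt = 1 h = 3600 s, V = ΣQ_DR · Δt = 176.0 × 3600 = 6.34 × 10^5 m³.

V ≈ 6.34 × 10^5 m³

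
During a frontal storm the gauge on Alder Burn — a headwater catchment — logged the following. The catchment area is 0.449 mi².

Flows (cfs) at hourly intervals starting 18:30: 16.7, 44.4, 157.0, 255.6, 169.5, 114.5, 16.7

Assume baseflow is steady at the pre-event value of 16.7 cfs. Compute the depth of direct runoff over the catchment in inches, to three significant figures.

Direct runoff: 0.0, 27.7, 140.3, 238.9, 152.8, 97.8, 0.0 cfs; ΣQ_DR = 657.5 cfs.
V = ΣQ_DR · Δt = 657.5 × 3600 s = 2.367 × 10^6 ft³.
Over A = 0.449 mi², depth = V / A = 2.27 in.

d ≈ 2.27 in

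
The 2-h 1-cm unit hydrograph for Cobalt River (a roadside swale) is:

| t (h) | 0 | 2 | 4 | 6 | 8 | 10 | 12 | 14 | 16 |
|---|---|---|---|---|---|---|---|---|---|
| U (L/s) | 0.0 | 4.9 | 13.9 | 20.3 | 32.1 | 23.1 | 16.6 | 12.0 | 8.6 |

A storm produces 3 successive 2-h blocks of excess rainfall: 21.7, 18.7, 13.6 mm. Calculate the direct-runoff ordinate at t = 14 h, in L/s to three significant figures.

By discrete convolution, Q_j = Σ (P_i / 10 mm) · U_{j−i}.
At t = 14 h (j=7): Q = (21.7/10)·12.0 + (18.7/10)·16.6 + (13.6/10)·23.1 = 88.5 L/s.

Q ≈ 88.5 L/s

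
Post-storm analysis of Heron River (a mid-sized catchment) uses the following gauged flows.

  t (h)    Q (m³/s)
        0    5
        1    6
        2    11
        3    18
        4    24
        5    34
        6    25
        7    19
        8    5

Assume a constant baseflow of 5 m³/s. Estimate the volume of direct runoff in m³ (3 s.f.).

Direct-runoff ordinates (Q − Q_b): 0.0, 1.0, 6.0, 13.0, 19.0, 29.0, 20.0, 14.0, 0.0 m³/s.
ΣQ_DR = 102.0 m³/s.
With Δt = 1 h = 3600 s, V = ΣQ_DR · Δt = 102.0 × 3600 = 3.67 × 10^5 m³.

V ≈ 3.67 × 10^5 m³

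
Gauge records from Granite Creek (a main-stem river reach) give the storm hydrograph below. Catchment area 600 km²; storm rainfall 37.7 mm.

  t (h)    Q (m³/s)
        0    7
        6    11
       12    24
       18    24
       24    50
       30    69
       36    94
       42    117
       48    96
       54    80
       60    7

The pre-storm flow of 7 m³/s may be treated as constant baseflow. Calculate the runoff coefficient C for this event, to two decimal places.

C ≈ 0.48

ΣQ_DR = 502.0 m³/s; V = ΣQ_DR·Δt = 1.084 × 10^7 m³.
Runoff depth d = V / A = 18.07 mm.
C = d / P = 18.07 / 37.7 = 0.48.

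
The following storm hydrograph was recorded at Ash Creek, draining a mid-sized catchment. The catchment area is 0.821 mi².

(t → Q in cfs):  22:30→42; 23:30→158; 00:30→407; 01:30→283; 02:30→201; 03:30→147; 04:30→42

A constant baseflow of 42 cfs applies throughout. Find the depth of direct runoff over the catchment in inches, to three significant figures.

d ≈ 1.86 in

Direct runoff: 0.0, 116.0, 365.0, 241.0, 159.0, 105.0, 0.0 cfs; ΣQ_DR = 986.0 cfs.
V = ΣQ_DR · Δt = 986.0 × 3600 s = 3.550 × 10^6 ft³.
Over A = 0.821 mi², depth = V / A = 1.86 in.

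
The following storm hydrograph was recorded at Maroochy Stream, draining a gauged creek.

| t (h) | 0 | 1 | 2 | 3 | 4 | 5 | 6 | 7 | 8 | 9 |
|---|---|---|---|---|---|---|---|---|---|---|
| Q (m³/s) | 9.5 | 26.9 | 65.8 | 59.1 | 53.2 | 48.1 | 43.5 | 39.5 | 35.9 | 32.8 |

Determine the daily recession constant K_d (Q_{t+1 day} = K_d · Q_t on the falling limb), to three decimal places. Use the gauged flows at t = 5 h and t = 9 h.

K_d ≈ 0.101

Between t = 5 h and t = 9 h the flow falls from 48.1 to 32.8 m³/s over 4×1 h = 4 h.
Per-interval ratio K = (32.8/48.1)^(1/4) = 0.9087; K_d = K^(24/1) = 0.101.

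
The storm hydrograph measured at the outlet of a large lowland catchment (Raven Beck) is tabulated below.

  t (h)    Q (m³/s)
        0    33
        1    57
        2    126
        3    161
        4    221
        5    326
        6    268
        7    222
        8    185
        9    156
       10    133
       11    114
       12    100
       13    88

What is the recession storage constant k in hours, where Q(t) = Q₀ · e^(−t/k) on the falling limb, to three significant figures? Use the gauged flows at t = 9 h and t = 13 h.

k ≈ 6.99 h

On the falling limb, Q drops from 156 to 88 m³/s between t = 9 h and t = 13 h (Δt = 4 h).
k = −Δt / ln(Q₂/Q₁) = −4 / ln(88/156) = 6.99 h.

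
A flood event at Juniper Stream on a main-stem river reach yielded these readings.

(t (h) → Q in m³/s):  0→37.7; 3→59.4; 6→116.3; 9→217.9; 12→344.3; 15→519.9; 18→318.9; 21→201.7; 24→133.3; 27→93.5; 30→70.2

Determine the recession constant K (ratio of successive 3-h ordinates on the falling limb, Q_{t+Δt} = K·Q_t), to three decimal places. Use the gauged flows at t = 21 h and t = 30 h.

Using the recession-limb readings at t = 21 h and t = 30 h: Q falls from 201.7 to 70.2 m³/s over 3 intervals.
K = (Q₂/Q₁)^(1/3) = (70.2/201.7)^(1/3) = 0.703.

K ≈ 0.703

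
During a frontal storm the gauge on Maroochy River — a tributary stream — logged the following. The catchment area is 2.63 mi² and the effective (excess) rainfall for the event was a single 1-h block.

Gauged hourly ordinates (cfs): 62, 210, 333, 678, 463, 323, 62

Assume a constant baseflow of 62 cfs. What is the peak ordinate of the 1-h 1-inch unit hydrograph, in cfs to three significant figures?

U_p ≈ 616 cfs

Direct runoff: 0.0, 148.0, 271.0, 616.0, 401.0, 261.0, 0.0 cfs; ΣQ_DR = 1697 cfs, peak = 616.0 cfs.
Runoff depth d = ΣQ_DR·Δt / A = 1697 × 3600 / (2.63 mi²) = 0.9999 in.
The 1-inch UH is the DRH scaled by (1 in)/d, so U_p = 616.0 × 1/0.9999 = 616 cfs.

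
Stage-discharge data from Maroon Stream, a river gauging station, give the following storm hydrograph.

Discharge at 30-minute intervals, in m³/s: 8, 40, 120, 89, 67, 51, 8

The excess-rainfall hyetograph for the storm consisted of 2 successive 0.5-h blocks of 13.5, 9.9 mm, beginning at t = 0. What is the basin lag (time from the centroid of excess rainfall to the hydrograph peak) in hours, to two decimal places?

Centroid of excess rainfall: t_c = Σ P_i·t̄_i / ΣP_i = 0.4615 h (block centres at 0.25, 0.75 h).
Hydrograph peak occurs at t = 1 h, so basin lag t_L = 1 − 0.4615 = 0.54 h.

t_L ≈ 0.54 h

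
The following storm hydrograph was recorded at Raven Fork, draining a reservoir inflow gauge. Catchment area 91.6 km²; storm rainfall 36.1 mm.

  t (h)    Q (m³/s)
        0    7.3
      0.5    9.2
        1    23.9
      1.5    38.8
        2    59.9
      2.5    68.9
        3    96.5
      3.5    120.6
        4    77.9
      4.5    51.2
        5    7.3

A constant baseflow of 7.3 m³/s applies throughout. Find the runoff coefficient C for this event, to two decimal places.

C ≈ 0.26

ΣQ_DR = 481.2 m³/s; V = ΣQ_DR·Δt = 8.662 × 10^5 m³.
Runoff depth d = V / A = 9.456 mm.
C = d / P = 9.456 / 36.1 = 0.26.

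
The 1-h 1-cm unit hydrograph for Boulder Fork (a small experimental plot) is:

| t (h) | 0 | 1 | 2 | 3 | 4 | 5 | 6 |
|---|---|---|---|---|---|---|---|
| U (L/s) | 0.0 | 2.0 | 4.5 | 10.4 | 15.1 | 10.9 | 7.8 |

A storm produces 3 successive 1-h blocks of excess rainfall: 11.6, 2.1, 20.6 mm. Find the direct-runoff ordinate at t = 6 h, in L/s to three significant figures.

Q ≈ 42.4 L/s

By discrete convolution, Q_j = Σ (P_i / 10 mm) · U_{j−i}.
At t = 6 h (j=6): Q = (11.6/10)·7.8 + (2.1/10)·10.9 + (20.6/10)·15.1 = 42.4 L/s.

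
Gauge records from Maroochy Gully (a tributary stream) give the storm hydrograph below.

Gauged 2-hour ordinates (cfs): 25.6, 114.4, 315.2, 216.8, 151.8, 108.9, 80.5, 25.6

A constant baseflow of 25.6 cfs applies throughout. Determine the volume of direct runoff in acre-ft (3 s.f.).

V ≈ 138 acre-ft

Direct-runoff ordinates (Q − Q_b): 0.0, 88.8, 289.6, 191.2, 126.2, 83.3, 54.9, 0.0 cfs.
ΣQ_DR = 834.0 cfs.
With Δt = 2 h = 7200 s, V = ΣQ_DR · Δt = 834.0 × 7200 = 6.00 × 10^6 ft³ = 138 acre-ft.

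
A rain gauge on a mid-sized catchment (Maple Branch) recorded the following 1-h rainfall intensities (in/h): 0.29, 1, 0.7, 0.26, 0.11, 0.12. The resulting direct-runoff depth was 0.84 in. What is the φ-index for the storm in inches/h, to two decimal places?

φ ≈ 0.43 in/h

Only the 2 blocks with intensity above φ contribute runoff: 1, 0.7 in/h.
Σ(I−φ)·Δt = d  ⇒  (1+0.7 − 2φ)·1 = 0.84
φ = (1.700 − 0.84/1) / 2 = 0.43 in/h.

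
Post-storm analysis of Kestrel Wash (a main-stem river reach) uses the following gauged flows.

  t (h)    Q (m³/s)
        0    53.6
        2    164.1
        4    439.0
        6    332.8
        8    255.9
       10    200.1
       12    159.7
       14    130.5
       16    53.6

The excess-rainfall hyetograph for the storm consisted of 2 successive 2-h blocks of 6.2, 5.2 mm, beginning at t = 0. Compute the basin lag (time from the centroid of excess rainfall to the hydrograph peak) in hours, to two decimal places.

t_L ≈ 2.09 h

Centroid of excess rainfall: t_c = Σ P_i·t̄_i / ΣP_i = 1.9123 h (block centres at 1, 3 h).
Hydrograph peak occurs at t = 4 h, so basin lag t_L = 4 − 1.9123 = 2.09 h.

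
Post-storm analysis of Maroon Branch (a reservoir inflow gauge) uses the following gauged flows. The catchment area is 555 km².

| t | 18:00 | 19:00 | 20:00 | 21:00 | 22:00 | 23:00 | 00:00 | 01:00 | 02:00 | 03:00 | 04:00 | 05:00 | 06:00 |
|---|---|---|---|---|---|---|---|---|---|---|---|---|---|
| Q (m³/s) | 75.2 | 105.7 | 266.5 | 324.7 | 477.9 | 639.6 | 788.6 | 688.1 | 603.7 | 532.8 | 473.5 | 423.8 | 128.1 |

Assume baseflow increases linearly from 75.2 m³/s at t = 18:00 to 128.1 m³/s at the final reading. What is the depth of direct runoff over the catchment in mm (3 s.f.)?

d ≈ 27.3 mm

Direct runoff: 0.00, 26.09, 182.48, 236.28, 385.07, 542.36, 686.95, 582.04, 493.23, 417.93, 354.22, 300.11, 0.00 m³/s; ΣQ_DR = 4207 m³/s.
V = ΣQ_DR · Δt = 4207 × 3600 s = 1.514 × 10^7 m³.
Over A = 555 km², depth = V / A = 27.3 mm.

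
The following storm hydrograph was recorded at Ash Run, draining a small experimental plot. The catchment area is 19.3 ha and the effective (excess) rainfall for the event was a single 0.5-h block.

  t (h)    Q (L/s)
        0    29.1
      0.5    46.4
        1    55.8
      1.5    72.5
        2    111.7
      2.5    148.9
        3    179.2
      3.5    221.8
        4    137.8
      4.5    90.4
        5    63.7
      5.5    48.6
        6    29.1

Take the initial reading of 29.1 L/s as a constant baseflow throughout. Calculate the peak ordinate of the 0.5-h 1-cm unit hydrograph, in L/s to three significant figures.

Direct runoff: 0.0, 17.3, 26.7, 43.4, 82.6, 119.8, 150.1, 192.7, 108.7, 61.3, 34.6, 19.5, 0.0 L/s; ΣQ_DR = 856.7 L/s, peak = 192.7 L/s.
Runoff depth d = ΣQ_DR·Δt / A = 856.7 × 1800 / (19.3 ha) = 7.990 mm.
The 1-cm UH is the DRH scaled by (10 mm)/d, so U_p = 192.7 × 10/7.990 = 241 L/s.

U_p ≈ 241 L/s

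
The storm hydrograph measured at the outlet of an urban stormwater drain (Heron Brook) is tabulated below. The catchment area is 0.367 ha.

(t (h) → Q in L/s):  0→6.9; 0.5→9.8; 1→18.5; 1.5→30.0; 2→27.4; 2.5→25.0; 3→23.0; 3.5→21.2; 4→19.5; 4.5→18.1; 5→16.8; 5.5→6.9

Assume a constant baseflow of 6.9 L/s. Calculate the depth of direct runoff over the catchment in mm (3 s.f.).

Direct runoff: 0.0, 2.9, 11.6, 23.1, 20.5, 18.1, 16.1, 14.3, 12.6, 11.2, 9.9, 0.0 L/s; ΣQ_DR = 140.3 L/s.
V = ΣQ_DR · Δt = 140.3 × 1800 s = 2.525 × 10^5 L.
Over A = 0.367 ha, depth = V / A = 68.8 mm.

d ≈ 68.8 mm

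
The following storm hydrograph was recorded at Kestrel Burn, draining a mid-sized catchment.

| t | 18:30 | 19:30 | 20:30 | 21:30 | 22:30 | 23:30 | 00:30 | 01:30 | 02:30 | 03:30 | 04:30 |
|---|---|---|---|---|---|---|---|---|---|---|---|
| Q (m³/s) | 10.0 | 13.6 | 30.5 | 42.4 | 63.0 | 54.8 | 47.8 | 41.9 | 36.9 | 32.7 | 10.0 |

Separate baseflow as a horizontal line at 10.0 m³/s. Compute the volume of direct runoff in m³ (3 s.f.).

Direct-runoff ordinates (Q − Q_b): 0.0, 3.6, 20.5, 32.4, 53.0, 44.8, 37.8, 31.9, 26.9, 22.7, 0.0 m³/s.
ΣQ_DR = 273.6 m³/s.
With Δt = 1 h = 3600 s, V = ΣQ_DR · Δt = 273.6 × 3600 = 9.85 × 10^5 m³.

V ≈ 9.85 × 10^5 m³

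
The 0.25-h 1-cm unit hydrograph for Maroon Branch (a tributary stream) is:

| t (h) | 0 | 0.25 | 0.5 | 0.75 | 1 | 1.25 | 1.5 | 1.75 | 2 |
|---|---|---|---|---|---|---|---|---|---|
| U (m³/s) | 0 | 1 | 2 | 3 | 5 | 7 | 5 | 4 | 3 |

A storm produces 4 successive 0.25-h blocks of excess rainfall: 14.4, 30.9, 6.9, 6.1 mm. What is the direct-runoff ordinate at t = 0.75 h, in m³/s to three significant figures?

By discrete convolution, Q_j = Σ (P_i / 10 mm) · U_{j−i}.
At t = 0.75 h (j=3): Q = (14.4/10)·3 + (30.9/10)·2 + (6.9/10)·1 + (6.1/10)·0 = 11.2 m³/s.

Q ≈ 11.2 m³/s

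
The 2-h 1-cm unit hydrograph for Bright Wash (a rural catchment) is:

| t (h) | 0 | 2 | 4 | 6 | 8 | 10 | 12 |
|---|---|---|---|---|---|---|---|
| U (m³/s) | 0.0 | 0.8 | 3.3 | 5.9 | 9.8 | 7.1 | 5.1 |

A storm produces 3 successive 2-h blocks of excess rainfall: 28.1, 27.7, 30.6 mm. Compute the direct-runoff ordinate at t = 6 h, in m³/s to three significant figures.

By discrete convolution, Q_j = Σ (P_i / 10 mm) · U_{j−i}.
At t = 6 h (j=3): Q = (28.1/10)·5.9 + (27.7/10)·3.3 + (30.6/10)·0.8 = 28.2 m³/s.

Q ≈ 28.2 m³/s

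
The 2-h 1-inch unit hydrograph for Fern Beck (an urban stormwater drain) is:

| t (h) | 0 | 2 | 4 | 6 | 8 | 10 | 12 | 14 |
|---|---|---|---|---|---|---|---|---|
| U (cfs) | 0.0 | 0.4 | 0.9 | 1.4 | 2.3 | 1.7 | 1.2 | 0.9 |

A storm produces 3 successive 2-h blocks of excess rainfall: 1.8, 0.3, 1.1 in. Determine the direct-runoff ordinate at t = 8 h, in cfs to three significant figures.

Q ≈ 5.55 cfs

By discrete convolution, Q_j = Σ (P_i / 1 in) · U_{j−i}.
At t = 8 h (j=4): Q = (1.8/1)·2.3 + (0.3/1)·1.4 + (1.1/1)·0.9 = 5.55 cfs.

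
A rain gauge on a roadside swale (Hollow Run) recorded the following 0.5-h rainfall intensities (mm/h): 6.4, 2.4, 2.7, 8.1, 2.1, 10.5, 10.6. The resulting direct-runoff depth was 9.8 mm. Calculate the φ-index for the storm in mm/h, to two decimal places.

φ ≈ 4.00 mm/h

Only the 4 blocks with intensity above φ contribute runoff: 6.4, 8.1, 10.5, 10.6 mm/h.
Σ(I−φ)·Δt = d  ⇒  (6.4+8.1+10.5+10.6 − 4φ)·0.5 = 9.8
φ = (35.60 − 9.8/0.5) / 4 = 4.00 mm/h.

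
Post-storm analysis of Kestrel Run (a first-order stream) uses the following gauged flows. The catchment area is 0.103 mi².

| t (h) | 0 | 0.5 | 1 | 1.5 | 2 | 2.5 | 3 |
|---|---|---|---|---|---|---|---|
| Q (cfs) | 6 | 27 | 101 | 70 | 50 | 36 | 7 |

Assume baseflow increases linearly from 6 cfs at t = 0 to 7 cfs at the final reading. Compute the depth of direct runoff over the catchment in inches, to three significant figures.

d ≈ 1.89 in

Direct runoff: 0.00, 20.83, 94.67, 63.50, 43.33, 29.17, 0.00 cfs; ΣQ_DR = 251.5 cfs.
V = ΣQ_DR · Δt = 251.5 × 1800 s = 4.527 × 10^5 ft³.
Over A = 0.103 mi², depth = V / A = 1.89 in.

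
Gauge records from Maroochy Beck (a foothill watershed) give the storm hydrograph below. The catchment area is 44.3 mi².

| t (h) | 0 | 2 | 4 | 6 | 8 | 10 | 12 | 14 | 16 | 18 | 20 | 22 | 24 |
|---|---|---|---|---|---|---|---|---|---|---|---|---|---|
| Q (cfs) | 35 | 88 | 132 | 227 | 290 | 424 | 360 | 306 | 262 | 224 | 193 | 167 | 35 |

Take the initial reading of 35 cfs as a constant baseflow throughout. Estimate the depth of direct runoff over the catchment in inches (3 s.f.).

d ≈ 0.160 in

Direct runoff: 0.0, 53.0, 97.0, 192.0, 255.0, 389.0, 325.0, 271.0, 227.0, 189.0, 158.0, 132.0, 0.0 cfs; ΣQ_DR = 2288 cfs.
V = ΣQ_DR · Δt = 2288 × 7200 s = 1.647 × 10^7 ft³.
Over A = 44.3 mi², depth = V / A = 0.160 in.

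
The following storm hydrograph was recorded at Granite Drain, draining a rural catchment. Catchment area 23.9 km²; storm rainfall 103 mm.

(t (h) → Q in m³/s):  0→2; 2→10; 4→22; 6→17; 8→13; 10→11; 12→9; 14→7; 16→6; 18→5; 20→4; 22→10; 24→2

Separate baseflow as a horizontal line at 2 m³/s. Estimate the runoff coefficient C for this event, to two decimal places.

ΣQ_DR = 92.00 m³/s; V = ΣQ_DR·Δt = 6.624 × 10^5 m³.
Runoff depth d = V / A = 27.72 mm.
C = d / P = 27.72 / 103 = 0.27.

C ≈ 0.27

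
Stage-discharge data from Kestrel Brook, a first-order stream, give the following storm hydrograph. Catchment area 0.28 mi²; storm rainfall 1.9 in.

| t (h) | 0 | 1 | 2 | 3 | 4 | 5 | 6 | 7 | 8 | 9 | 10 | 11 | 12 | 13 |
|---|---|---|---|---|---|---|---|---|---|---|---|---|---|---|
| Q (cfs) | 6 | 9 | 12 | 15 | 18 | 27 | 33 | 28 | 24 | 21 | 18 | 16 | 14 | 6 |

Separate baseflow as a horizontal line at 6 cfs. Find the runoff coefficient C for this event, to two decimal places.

C ≈ 0.47

ΣQ_DR = 163.0 cfs; V = ΣQ_DR·Δt = 5.868 × 10^5 ft³.
Runoff depth d = V / A = 0.9021 in.
C = d / P = 0.9021 / 1.9 = 0.47.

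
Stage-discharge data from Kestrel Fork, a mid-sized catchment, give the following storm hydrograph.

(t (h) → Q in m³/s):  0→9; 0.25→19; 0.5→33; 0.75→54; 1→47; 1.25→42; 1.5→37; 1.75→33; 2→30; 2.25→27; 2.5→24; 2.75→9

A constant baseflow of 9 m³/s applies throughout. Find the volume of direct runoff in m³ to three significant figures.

V ≈ 2.30 × 10^5 m³

Direct-runoff ordinates (Q − Q_b): 0.0, 10.0, 24.0, 45.0, 38.0, 33.0, 28.0, 24.0, 21.0, 18.0, 15.0, 0.0 m³/s.
ΣQ_DR = 256.0 m³/s.
With Δt = 0.25 h = 900 s, V = ΣQ_DR · Δt = 256.0 × 900 = 2.30 × 10^5 m³.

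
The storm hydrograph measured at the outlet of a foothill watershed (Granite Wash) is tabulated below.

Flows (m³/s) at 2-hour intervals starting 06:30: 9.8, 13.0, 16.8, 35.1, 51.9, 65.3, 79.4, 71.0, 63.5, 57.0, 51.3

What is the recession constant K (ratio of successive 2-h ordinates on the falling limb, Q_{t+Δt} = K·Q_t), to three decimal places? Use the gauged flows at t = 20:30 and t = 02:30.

Using the recession-limb readings at t = 20:30 and t = 02:30: Q falls from 71.0 to 51.3 m³/s over 3 intervals.
K = (Q₂/Q₁)^(1/3) = (51.3/71.0)^(1/3) = 0.897.

K ≈ 0.897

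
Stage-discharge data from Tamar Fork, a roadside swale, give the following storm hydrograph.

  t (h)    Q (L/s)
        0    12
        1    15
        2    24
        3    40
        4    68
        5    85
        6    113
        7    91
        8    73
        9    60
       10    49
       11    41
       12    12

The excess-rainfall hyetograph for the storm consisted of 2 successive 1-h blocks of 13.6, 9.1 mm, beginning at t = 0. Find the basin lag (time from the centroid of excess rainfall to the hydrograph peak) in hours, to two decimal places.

Centroid of excess rainfall: t_c = Σ P_i·t̄_i / ΣP_i = 0.9009 h (block centres at 0.5, 1.5 h).
Hydrograph peak occurs at t = 6 h, so basin lag t_L = 6 − 0.9009 = 5.10 h.

t_L ≈ 5.10 h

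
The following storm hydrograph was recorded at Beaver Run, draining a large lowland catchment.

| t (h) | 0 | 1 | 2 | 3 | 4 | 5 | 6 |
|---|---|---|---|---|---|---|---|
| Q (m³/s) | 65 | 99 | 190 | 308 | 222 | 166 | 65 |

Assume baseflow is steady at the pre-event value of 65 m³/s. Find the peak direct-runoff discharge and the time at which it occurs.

Q_p = 243.0 m³/s at t = 3 h

Subtracting baseflow gives direct-runoff ordinates: 0.0, 34.0, 125.0, 243.0, 157.0, 101.0, 0.0 m³/s.
The maximum is 243.0 m³/s, occurring at the reading for t = 3 h.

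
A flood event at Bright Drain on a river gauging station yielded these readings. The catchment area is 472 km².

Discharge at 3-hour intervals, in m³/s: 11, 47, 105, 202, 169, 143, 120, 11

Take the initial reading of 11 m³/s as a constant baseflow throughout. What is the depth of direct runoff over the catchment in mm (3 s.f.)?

d ≈ 16.5 mm

Direct runoff: 0.0, 36.0, 94.0, 191.0, 158.0, 132.0, 109.0, 0.0 m³/s; ΣQ_DR = 720.0 m³/s.
V = ΣQ_DR · Δt = 720.0 × 10800 s = 7.776 × 10^6 m³.
Over A = 472 km², depth = V / A = 16.5 mm.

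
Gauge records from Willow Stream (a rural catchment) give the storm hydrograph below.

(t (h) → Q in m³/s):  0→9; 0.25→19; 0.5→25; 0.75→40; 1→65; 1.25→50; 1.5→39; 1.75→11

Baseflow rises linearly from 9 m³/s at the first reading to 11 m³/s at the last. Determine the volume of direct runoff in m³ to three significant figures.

Direct-runoff ordinates (Q − Q_b): 0.00, 9.71, 15.43, 30.14, 54.86, 39.57, 28.29, 0.00 m³/s.
ΣQ_DR = 178.0 m³/s.
With Δt = 0.25 h = 900 s, V = ΣQ_DR · Δt = 178.0 × 900 = 1.60 × 10^5 m³.

V ≈ 1.60 × 10^5 m³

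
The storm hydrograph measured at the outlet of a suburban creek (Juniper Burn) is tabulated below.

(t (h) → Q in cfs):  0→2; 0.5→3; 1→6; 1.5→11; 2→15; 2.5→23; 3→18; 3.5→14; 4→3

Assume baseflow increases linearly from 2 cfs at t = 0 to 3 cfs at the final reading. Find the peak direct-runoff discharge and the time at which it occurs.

Q_p = 20.38 cfs at t = 2.5 h

Subtracting baseflow gives direct-runoff ordinates: 0.00, 0.88, 3.75, 8.62, 12.50, 20.38, 15.25, 11.12, 0.00 cfs.
The maximum is 20.38 cfs, occurring at the reading for t = 2.5 h.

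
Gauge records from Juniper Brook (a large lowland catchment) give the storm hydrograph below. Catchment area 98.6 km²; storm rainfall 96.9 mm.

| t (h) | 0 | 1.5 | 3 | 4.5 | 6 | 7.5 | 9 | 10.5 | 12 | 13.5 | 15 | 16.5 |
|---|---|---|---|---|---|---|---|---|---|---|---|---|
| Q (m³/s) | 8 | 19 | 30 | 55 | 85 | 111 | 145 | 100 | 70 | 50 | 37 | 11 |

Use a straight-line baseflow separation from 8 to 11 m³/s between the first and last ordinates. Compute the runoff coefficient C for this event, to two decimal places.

C ≈ 0.34

ΣQ_DR = 607.0 m³/s; V = ΣQ_DR·Δt = 3.278 × 10^6 m³.
Runoff depth d = V / A = 33.24 mm.
C = d / P = 33.24 / 96.9 = 0.34.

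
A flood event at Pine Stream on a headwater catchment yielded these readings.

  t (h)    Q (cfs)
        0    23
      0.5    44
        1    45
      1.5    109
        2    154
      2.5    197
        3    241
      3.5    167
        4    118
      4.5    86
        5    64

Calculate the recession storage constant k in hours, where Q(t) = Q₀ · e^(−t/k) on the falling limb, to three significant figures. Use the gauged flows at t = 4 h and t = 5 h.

On the falling limb, Q drops from 118 to 64 cfs between t = 4 h and t = 5 h (Δt = 1 h).
k = −Δt / ln(Q₂/Q₁) = −1 / ln(64/118) = 1.63 h.

k ≈ 1.63 h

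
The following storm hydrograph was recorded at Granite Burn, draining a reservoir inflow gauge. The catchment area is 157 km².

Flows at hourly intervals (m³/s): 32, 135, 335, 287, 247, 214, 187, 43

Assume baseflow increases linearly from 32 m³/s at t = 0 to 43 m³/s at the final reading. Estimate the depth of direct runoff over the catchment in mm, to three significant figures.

Direct runoff: 0.00, 101.43, 299.86, 250.29, 208.71, 174.14, 145.57, 0.00 m³/s; ΣQ_DR = 1180 m³/s.
V = ΣQ_DR · Δt = 1180 × 3600 s = 4.248 × 10^6 m³.
Over A = 157 km², depth = V / A = 27.1 mm.

d ≈ 27.1 mm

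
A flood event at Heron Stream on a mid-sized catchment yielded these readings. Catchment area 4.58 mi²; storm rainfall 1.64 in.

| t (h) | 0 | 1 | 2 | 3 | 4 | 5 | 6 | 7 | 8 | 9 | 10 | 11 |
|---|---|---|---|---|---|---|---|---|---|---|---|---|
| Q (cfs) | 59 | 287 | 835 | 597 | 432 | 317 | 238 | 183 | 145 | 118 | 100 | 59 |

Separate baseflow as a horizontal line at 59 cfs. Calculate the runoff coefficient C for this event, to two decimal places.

C ≈ 0.55

ΣQ_DR = 2662 cfs; V = ΣQ_DR·Δt = 9.583 × 10^6 ft³.
Runoff depth d = V / A = 0.9007 in.
C = d / P = 0.9007 / 1.64 = 0.55.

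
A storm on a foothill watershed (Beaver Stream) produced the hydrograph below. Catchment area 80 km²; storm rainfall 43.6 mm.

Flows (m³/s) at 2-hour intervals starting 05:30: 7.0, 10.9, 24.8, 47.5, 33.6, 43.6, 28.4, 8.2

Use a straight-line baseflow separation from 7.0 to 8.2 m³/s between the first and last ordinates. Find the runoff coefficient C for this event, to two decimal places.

C ≈ 0.30

ΣQ_DR = 143.2 m³/s; V = ΣQ_DR·Δt = 1.031 × 10^6 m³.
Runoff depth d = V / A = 12.89 mm.
C = d / P = 12.89 / 43.6 = 0.30.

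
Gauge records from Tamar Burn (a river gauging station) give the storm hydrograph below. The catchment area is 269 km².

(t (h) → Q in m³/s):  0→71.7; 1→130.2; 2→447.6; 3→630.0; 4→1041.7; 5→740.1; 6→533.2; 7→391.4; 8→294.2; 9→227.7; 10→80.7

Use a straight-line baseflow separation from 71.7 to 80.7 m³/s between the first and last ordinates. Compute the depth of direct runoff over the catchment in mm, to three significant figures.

d ≈ 50.2 mm

Direct runoff: 0.00, 57.60, 374.10, 555.60, 966.40, 663.90, 456.10, 313.40, 215.30, 147.90, 0.00 m³/s; ΣQ_DR = 3750 m³/s.
V = ΣQ_DR · Δt = 3750 × 3600 s = 1.350 × 10^7 m³.
Over A = 269 km², depth = V / A = 50.2 mm.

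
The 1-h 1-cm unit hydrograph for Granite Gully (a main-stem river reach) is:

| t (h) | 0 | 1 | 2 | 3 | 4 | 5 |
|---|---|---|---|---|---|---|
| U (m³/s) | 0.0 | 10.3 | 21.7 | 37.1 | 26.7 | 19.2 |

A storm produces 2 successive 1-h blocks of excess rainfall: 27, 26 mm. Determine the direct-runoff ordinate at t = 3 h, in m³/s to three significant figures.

Q ≈ 157 m³/s

By discrete convolution, Q_j = Σ (P_i / 10 mm) · U_{j−i}.
At t = 3 h (j=3): Q = (27/10)·37.1 + (26/10)·21.7 = 157 m³/s.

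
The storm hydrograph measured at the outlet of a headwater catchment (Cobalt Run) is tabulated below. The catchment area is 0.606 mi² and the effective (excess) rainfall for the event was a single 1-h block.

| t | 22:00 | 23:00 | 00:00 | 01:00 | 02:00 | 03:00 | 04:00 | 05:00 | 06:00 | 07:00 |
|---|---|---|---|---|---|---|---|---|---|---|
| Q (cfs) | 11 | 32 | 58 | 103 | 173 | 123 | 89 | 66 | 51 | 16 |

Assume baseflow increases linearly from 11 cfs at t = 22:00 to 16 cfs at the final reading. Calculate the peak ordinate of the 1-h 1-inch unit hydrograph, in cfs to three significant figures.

U_p ≈ 106 cfs

Direct runoff: 0.00, 20.44, 45.89, 90.33, 159.78, 109.22, 74.67, 51.11, 35.56, 0.00 cfs; ΣQ_DR = 587.0 cfs, peak = 159.78 cfs.
Runoff depth d = ΣQ_DR·Δt / A = 587.0 × 3600 / (0.606 mi²) = 1.501 in.
The 1-inch UH is the DRH scaled by (1 in)/d, so U_p = 159.78 × 1/1.501 = 106 cfs.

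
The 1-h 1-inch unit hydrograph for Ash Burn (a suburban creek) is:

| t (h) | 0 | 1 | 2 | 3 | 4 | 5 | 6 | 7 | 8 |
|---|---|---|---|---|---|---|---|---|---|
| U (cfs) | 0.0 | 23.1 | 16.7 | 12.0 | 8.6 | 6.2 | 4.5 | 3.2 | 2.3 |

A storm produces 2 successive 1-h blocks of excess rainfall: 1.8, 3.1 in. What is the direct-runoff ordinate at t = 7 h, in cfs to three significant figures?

Q ≈ 19.7 cfs

By discrete convolution, Q_j = Σ (P_i / 1 in) · U_{j−i}.
At t = 7 h (j=7): Q = (1.8/1)·3.2 + (3.1/1)·4.5 = 19.7 cfs.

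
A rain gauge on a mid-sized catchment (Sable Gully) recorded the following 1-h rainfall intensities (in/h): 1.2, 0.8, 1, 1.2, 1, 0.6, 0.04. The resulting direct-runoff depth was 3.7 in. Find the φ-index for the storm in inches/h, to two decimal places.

Only the 6 blocks with intensity above φ contribute runoff: 1.2, 0.8, 1, 1.2, 1, 0.6 in/h.
Σ(I−φ)·Δt = d  ⇒  (1.2+0.8+1+1.2+1+0.6 − 6φ)·1 = 3.7
φ = (5.800 − 3.7/1) / 6 = 0.35 in/h.

φ ≈ 0.35 in/h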